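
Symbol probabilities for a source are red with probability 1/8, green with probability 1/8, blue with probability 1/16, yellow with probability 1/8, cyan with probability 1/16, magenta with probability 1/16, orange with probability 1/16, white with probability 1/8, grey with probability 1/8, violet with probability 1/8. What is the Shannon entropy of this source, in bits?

Each probability is a power of 1/2, so log₂(1/p) is an integer.
H = Σ p·log₂(1/p) = 1/8·3 + 1/8·3 + 1/16·4 + 1/8·3 + 1/16·4 + 1/16·4 + 1/16·4 + 1/8·3 + 1/8·3 + 1/8·3 = 3.25 bits.

3.25 bits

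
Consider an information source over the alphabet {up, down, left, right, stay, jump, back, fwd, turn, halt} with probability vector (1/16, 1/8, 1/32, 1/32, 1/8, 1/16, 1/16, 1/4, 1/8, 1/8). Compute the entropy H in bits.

Each probability is a power of 1/2, so log₂(1/p) is an integer.
H = Σ p·log₂(1/p) = 1/16·4 + 1/8·3 + 1/32·5 + 1/32·5 + 1/8·3 + 1/16·4 + 1/16·4 + 1/4·2 + 1/8·3 + 1/8·3 = 3.0625 bits.

3.0625 bits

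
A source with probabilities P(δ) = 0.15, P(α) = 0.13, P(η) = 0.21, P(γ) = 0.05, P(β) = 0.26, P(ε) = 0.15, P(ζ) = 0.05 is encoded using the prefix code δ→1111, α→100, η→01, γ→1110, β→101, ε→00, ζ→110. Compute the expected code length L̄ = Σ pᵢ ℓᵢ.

2.84 bits/symbol

L̄ = Σ pᵢ·ℓᵢ = 0.15·4 + 0.13·3 + 0.21·2 + 0.05·4 + 0.26·3 + 0.15·2 + 0.05·3 = 2.84 bits/symbol.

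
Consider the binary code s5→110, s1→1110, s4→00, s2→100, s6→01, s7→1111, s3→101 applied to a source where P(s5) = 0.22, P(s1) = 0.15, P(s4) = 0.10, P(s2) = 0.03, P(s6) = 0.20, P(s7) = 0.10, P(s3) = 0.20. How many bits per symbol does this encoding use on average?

2.95 bits/symbol

L̄ = Σ pᵢ·ℓᵢ = 0.22·3 + 0.15·4 + 0.10·2 + 0.03·3 + 0.20·2 + 0.10·4 + 0.20·3 = 2.95 bits/symbol.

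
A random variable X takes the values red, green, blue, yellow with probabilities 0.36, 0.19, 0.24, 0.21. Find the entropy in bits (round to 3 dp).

H = −Σ pᵢ log₂ pᵢ.
−0.36·log₂(0.36) = 0.5306
−0.19·log₂(0.19) = 0.4552
−0.24·log₂(0.24) = 0.4941
−0.21·log₂(0.21) = 0.4728
Sum ≈ 1.9528 → 1.953 bits.

1.953 bits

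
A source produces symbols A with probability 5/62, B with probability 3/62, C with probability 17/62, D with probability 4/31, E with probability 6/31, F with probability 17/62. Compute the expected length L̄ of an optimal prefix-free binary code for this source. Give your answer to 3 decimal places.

Repeatedly combine the two least-probable nodes; the expected code length is the sum of the merged weights.
merge 3/62 + 5/62 → 4/31
merge 4/31 + 4/31 → 8/31
merge 6/31 + 8/31 → 14/31
merge 17/62 + 17/62 → 17/31
merge 14/31 + 17/31 → 1
L = 4/31 + 8/31 + 14/31 + 17/31 + 1 = 74/31 ≈ 2.387 bits/symbol.

2.387 bits/symbol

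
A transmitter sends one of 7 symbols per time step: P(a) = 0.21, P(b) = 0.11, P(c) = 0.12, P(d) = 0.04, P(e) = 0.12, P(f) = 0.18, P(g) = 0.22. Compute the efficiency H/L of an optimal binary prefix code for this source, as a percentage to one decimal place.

Entropy H = −Σ p log₂ p ≈ 2.6689 bits.
Huffman merges: 1/25+11/100→3/20; 3/25+3/25→6/25; 3/20+9/50→33/100; 21/100+11/50→43/100; 6/25+33/100→57/100; 43/100+57/100→1. L = 68/25 ≈ 2.7200.
Efficiency = H/L = 2.6689/2.7200 = 98.1%.

98.1%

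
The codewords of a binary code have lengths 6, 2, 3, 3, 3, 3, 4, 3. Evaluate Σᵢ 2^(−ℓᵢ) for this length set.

0.953125

With common denominator 2^6 = 64: Σ 2^(−ℓᵢ) = 1/64 + 16/64 + 8/64 + 8/64 + 8/64 + 8/64 + 4/64 + 8/64 = 61/64 = 0.953125.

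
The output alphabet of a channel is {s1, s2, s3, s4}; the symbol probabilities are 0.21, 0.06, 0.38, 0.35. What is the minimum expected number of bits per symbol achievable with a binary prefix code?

Repeatedly combine the two least-probable nodes; the expected code length is the sum of the merged weights.
merge 3/50 + 21/100 → 27/100
merge 27/100 + 7/20 → 31/50
merge 19/50 + 31/50 → 1
L = 27/100 + 31/50 + 1 = 189/100 = 1.89 bits/symbol.

1.89 bits/symbol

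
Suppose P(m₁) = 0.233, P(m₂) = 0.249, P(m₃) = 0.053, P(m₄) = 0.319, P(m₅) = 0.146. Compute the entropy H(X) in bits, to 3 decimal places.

H = −Σ pᵢ log₂ pᵢ.
−0.233·log₂(0.233) = 0.4897
−0.249·log₂(0.249) = 0.4994
−0.053·log₂(0.053) = 0.2246
−0.319·log₂(0.319) = 0.5258
−0.146·log₂(0.146) = 0.4053
Sum ≈ 2.1448 → 2.145 bits.

2.145 bits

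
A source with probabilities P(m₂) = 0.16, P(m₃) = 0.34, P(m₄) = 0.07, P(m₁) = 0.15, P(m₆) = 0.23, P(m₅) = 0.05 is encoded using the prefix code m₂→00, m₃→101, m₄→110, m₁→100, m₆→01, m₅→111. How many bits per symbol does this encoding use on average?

L̄ = Σ pᵢ·ℓᵢ = 0.16·2 + 0.34·3 + 0.07·3 + 0.15·3 + 0.23·2 + 0.05·3 = 2.61 bits/symbol.

2.61 bits/symbol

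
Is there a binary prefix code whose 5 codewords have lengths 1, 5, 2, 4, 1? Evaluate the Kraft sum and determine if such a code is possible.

1.34375; no

With common denominator 2^5 = 32: Σ 2^(−ℓᵢ) = 16/32 + 1/32 + 8/32 + 2/32 + 16/32 = 43/32 = 1.34375.
Kraft's inequality requires Σ ≤ 1; here Σ = 1.34375 > 1, so no such prefix code exists.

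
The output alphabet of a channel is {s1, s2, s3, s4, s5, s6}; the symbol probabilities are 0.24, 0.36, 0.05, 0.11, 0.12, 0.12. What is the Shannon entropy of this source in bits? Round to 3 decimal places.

2.325 bits

H = −Σ pᵢ log₂ pᵢ.
−0.24·log₂(0.24) = 0.4941
−0.36·log₂(0.36) = 0.5306
−0.05·log₂(0.05) = 0.2161
−0.11·log₂(0.11) = 0.3503
−0.12·log₂(0.12) = 0.3671
−0.12·log₂(0.12) = 0.3671
Sum ≈ 2.3253 → 2.325 bits.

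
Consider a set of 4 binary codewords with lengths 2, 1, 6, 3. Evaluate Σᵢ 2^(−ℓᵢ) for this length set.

With common denominator 2^6 = 64: Σ 2^(−ℓᵢ) = 16/64 + 32/64 + 1/64 + 8/64 = 57/64 = 0.890625.

0.890625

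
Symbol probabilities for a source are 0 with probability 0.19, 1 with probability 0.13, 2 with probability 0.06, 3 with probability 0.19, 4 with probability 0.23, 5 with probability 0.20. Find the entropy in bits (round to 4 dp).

H = −Σ pᵢ log₂ pᵢ.
−0.19·log₂(0.19) = 0.4552
−0.13·log₂(0.13) = 0.3826
−0.06·log₂(0.06) = 0.2435
−0.19·log₂(0.19) = 0.4552
−0.23·log₂(0.23) = 0.4877
−0.20·log₂(0.20) = 0.4644
Sum ≈ 2.4887 → 2.4887 bits.

2.4887 bits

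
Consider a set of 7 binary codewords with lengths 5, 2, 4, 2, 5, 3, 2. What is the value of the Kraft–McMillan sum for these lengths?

With common denominator 2^5 = 32: Σ 2^(−ℓᵢ) = 1/32 + 8/32 + 2/32 + 8/32 + 1/32 + 4/32 + 8/32 = 32/32 = 1.

1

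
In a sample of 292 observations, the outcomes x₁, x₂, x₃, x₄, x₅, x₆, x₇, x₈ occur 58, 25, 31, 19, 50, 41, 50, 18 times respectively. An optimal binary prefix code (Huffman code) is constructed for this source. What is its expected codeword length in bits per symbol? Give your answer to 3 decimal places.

2.928 bits/symbol

Probabilities are the counts divided by 292.
Repeatedly combine the two least-probable nodes; the expected code length is the sum of the merged weights.
merge 9/146 + 19/292 → 37/292
merge 25/292 + 31/292 → 14/73
merge 37/292 + 41/292 → 39/146
merge 25/146 + 25/146 → 25/73
merge 14/73 + 29/146 → 57/146
merge 39/146 + 25/73 → 89/146
merge 57/146 + 89/146 → 1
L = 37/292 + 14/73 + 39/146 + 25/73 + 57/146 + 89/146 + 1 = 855/292 ≈ 2.928 bits/symbol.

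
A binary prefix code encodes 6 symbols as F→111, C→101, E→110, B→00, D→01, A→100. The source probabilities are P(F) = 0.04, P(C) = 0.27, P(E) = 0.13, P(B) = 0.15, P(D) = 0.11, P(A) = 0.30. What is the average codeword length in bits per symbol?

2.74 bits/symbol

L̄ = Σ pᵢ·ℓᵢ = 0.04·3 + 0.27·3 + 0.13·3 + 0.15·2 + 0.11·2 + 0.30·3 = 2.74 bits/symbol.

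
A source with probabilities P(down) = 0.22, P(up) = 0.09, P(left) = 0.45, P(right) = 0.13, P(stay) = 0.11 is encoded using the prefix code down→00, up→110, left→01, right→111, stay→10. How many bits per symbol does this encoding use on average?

2.22 bits/symbol

L̄ = Σ pᵢ·ℓᵢ = 0.22·2 + 0.09·3 + 0.45·2 + 0.13·3 + 0.11·2 = 2.22 bits/symbol.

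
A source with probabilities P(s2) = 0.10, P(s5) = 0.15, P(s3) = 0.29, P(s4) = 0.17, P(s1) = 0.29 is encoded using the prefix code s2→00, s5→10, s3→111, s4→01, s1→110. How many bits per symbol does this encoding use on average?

2.58 bits/symbol

L̄ = Σ pᵢ·ℓᵢ = 0.10·2 + 0.15·2 + 0.29·3 + 0.17·2 + 0.29·3 = 2.58 bits/symbol.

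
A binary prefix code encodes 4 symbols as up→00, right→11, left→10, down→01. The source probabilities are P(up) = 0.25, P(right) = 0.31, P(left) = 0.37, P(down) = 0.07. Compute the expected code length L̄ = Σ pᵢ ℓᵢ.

L̄ = Σ pᵢ·ℓᵢ = 0.25·2 + 0.31·2 + 0.37·2 + 0.07·2 = 2 bits/symbol.

2 bits/symbol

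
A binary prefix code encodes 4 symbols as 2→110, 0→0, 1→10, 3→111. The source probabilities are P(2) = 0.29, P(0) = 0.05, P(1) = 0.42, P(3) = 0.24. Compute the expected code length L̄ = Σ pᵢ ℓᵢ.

L̄ = Σ pᵢ·ℓᵢ = 0.29·3 + 0.05·1 + 0.42·2 + 0.24·3 = 2.48 bits/symbol.

2.48 bits/symbol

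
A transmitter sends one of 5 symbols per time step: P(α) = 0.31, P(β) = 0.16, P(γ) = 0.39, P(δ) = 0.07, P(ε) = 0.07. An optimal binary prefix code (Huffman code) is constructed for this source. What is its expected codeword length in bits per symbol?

Repeatedly combine the two least-probable nodes; the expected code length is the sum of the merged weights.
merge 7/100 + 7/100 → 7/50
merge 7/50 + 4/25 → 3/10
merge 3/10 + 31/100 → 61/100
merge 39/100 + 61/100 → 1
L = 7/50 + 3/10 + 61/100 + 1 = 41/20 = 2.05 bits/symbol.

2.05 bits/symbol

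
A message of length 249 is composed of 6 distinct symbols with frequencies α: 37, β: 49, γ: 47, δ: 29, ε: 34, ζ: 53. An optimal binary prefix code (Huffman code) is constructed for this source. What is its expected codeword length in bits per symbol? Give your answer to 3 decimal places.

2.590 bits/symbol

Probabilities are the counts divided by 249.
Repeatedly combine the two least-probable nodes; the expected code length is the sum of the merged weights.
merge 29/249 + 34/249 → 21/83
merge 37/249 + 47/249 → 28/83
merge 49/249 + 53/249 → 34/83
merge 21/83 + 28/83 → 49/83
merge 34/83 + 49/83 → 1
L = 21/83 + 28/83 + 34/83 + 49/83 + 1 = 215/83 ≈ 2.590 bits/symbol.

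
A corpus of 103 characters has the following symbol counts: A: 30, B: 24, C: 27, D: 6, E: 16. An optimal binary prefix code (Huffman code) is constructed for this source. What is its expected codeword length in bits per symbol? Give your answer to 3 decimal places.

Probabilities are the counts divided by 103.
Repeatedly combine the two least-probable nodes; the expected code length is the sum of the merged weights.
merge 6/103 + 16/103 → 22/103
merge 22/103 + 24/103 → 46/103
merge 27/103 + 30/103 → 57/103
merge 46/103 + 57/103 → 1
L = 22/103 + 46/103 + 57/103 + 1 = 228/103 ≈ 2.214 bits/symbol.

2.214 bits/symbol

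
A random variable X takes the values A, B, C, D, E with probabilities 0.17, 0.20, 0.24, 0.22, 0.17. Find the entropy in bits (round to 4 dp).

2.3083 bits

H = −Σ pᵢ log₂ pᵢ.
−0.17·log₂(0.17) = 0.4346
−0.20·log₂(0.20) = 0.4644
−0.24·log₂(0.24) = 0.4941
−0.22·log₂(0.22) = 0.4806
−0.17·log₂(0.17) = 0.4346
Sum ≈ 2.3083 → 2.3083 bits.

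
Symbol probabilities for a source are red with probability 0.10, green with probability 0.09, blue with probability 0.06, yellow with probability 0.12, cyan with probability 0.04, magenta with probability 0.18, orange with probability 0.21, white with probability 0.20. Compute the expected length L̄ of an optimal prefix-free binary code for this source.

Repeatedly combine the two least-probable nodes; the expected code length is the sum of the merged weights.
merge 1/25 + 3/50 → 1/10
merge 9/100 + 1/10 → 19/100
merge 1/10 + 3/25 → 11/50
merge 9/50 + 19/100 → 37/100
merge 1/5 + 21/100 → 41/100
merge 11/50 + 37/100 → 59/100
merge 41/100 + 59/100 → 1
L = 1/10 + 19/100 + 11/50 + 37/100 + 41/100 + 59/100 + 1 = 72/25 = 2.88 bits/symbol.

2.88 bits/symbol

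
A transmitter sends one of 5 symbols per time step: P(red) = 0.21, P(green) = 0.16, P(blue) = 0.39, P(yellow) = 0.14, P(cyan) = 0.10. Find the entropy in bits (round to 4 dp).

2.1549 bits

H = −Σ pᵢ log₂ pᵢ.
−0.21·log₂(0.21) = 0.4728
−0.16·log₂(0.16) = 0.4230
−0.39·log₂(0.39) = 0.5298
−0.14·log₂(0.14) = 0.3971
−0.10·log₂(0.10) = 0.3322
Sum ≈ 2.1549 → 2.1549 bits.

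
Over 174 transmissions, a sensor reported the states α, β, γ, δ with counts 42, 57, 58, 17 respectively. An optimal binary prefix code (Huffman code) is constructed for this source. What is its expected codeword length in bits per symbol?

Probabilities are the counts divided by 174.
Repeatedly combine the two least-probable nodes; the expected code length is the sum of the merged weights.
merge 17/174 + 7/29 → 59/174
merge 19/58 + 1/3 → 115/174
merge 59/174 + 115/174 → 1
L = 59/174 + 115/174 + 1 = 2 bits/symbol.

2 bits/symbol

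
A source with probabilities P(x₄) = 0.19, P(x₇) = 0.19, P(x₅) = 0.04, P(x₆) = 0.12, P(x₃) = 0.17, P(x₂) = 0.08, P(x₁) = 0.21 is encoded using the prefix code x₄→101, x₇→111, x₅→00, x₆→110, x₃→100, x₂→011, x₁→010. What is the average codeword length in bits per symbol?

L̄ = Σ pᵢ·ℓᵢ = 0.19·3 + 0.19·3 + 0.04·2 + 0.12·3 + 0.17·3 + 0.08·3 + 0.21·3 = 2.96 bits/symbol.

2.96 bits/symbol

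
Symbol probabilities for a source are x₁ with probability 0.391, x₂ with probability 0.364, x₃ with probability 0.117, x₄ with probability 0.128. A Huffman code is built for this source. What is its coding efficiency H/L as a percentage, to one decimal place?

Entropy H = −Σ p log₂ p ≈ 1.8022 bits.
Huffman merges: 117/1000+16/125→49/200; 49/200+91/250→609/1000; 391/1000+609/1000→1. L = 927/500 ≈ 1.8540.
Efficiency = H/L = 1.8022/1.8540 = 97.2%.

97.2%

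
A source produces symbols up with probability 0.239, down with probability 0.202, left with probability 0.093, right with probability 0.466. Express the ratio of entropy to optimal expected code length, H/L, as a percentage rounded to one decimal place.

98.0%

Entropy H = −Σ p log₂ p ≈ 1.7917 bits.
Huffman merges: 93/1000+101/500→59/200; 239/1000+59/200→267/500; 233/500+267/500→1. L = 1829/1000 ≈ 1.8290.
Efficiency = H/L = 1.7917/1.8290 = 98.0%.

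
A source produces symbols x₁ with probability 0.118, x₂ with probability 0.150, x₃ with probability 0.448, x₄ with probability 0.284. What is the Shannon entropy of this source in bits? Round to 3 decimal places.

H = −Σ pᵢ log₂ pᵢ.
−0.118·log₂(0.118) = 0.3638
−0.150·log₂(0.150) = 0.4105
−0.448·log₂(0.448) = 0.5190
−0.284·log₂(0.284) = 0.5158
Sum ≈ 1.8091 → 1.809 bits.

1.809 bits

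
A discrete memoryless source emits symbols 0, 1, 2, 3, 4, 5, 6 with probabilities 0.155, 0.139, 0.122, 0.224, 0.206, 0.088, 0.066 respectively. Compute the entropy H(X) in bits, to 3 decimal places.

H = −Σ pᵢ log₂ pᵢ.
−0.155·log₂(0.155) = 0.4169
−0.139·log₂(0.139) = 0.3957
−0.122·log₂(0.122) = 0.3703
−0.224·log₂(0.224) = 0.4835
−0.206·log₂(0.206) = 0.4695
−0.088·log₂(0.088) = 0.3086
−0.066·log₂(0.066) = 0.2588
Sum ≈ 2.7033 → 2.703 bits.

2.703 bits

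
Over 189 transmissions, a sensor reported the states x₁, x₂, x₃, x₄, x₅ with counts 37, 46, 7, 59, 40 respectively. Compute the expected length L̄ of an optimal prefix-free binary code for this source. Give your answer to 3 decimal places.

Probabilities are the counts divided by 189.
Repeatedly combine the two least-probable nodes; the expected code length is the sum of the merged weights.
merge 1/27 + 37/189 → 44/189
merge 40/189 + 44/189 → 4/9
merge 46/189 + 59/189 → 5/9
merge 4/9 + 5/9 → 1
L = 44/189 + 4/9 + 5/9 + 1 = 422/189 ≈ 2.233 bits/symbol.

2.233 bits/symbol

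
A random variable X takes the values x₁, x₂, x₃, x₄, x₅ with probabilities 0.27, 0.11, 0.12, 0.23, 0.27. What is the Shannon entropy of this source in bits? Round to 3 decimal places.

2.225 bits

H = −Σ pᵢ log₂ pᵢ.
−0.27·log₂(0.27) = 0.5100
−0.11·log₂(0.11) = 0.3503
−0.12·log₂(0.12) = 0.3671
−0.23·log₂(0.23) = 0.4877
−0.27·log₂(0.27) = 0.5100
Sum ≈ 2.2251 → 2.225 bits.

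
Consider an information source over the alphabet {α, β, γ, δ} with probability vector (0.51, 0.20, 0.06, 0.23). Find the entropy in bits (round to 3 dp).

1.691 bits

H = −Σ pᵢ log₂ pᵢ.
−0.51·log₂(0.51) = 0.4954
−0.20·log₂(0.20) = 0.4644
−0.06·log₂(0.06) = 0.2435
−0.23·log₂(0.23) = 0.4877
Sum ≈ 1.6910 → 1.691 bits.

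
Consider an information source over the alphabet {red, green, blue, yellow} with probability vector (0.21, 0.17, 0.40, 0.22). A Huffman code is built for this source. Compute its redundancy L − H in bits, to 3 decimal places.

Entropy H = −Σ p log₂ p ≈ 1.9168 bits.
Huffman merges: 17/100+21/100→19/50; 11/50+19/50→3/5; 2/5+3/5→1. L = 99/50 ≈ 1.9800.
L − H = 1.9800 − 1.9168 = 0.063 bits.

0.063 bits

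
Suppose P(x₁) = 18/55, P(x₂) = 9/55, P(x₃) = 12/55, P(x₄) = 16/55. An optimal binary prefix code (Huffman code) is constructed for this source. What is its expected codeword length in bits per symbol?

2 bits/symbol

Repeatedly combine the two least-probable nodes; the expected code length is the sum of the merged weights.
merge 9/55 + 12/55 → 21/55
merge 16/55 + 18/55 → 34/55
merge 21/55 + 34/55 → 1
L = 21/55 + 34/55 + 1 = 2 bits/symbol.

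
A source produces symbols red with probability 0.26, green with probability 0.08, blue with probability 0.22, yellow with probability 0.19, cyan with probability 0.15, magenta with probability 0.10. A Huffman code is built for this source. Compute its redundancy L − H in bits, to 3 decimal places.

0.035 bits

Entropy H = −Σ p log₂ p ≈ 2.4753 bits.
Huffman merges: 2/25+1/10→9/50; 3/20+9/50→33/100; 19/100+11/50→41/100; 13/50+33/100→59/100; 41/100+59/100→1. L = 251/100 ≈ 2.5100.
L − H = 2.5100 − 2.4753 = 0.035 bits.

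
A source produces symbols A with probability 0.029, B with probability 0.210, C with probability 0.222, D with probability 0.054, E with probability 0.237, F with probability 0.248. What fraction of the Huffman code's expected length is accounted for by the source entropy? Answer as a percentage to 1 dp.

97.7%

Entropy H = −Σ p log₂ p ≈ 2.3215 bits.
Huffman merges: 29/1000+27/500→83/1000; 83/1000+21/100→293/1000; 111/500+237/1000→459/1000; 31/125+293/1000→541/1000; 459/1000+541/1000→1. L = 297/125 ≈ 2.3760.
Efficiency = H/L = 2.3215/2.3760 = 97.7%.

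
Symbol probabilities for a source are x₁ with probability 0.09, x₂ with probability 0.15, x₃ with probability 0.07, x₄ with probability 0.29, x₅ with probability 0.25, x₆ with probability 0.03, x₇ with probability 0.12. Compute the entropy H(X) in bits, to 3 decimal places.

H = −Σ pᵢ log₂ pᵢ.
−0.09·log₂(0.09) = 0.3127
−0.15·log₂(0.15) = 0.4105
−0.07·log₂(0.07) = 0.2686
−0.29·log₂(0.29) = 0.5179
−0.25·log₂(0.25) = 0.5000
−0.03·log₂(0.03) = 0.1518
−0.12·log₂(0.12) = 0.3671
Sum ≈ 2.5285 → 2.528 bits.

2.528 bits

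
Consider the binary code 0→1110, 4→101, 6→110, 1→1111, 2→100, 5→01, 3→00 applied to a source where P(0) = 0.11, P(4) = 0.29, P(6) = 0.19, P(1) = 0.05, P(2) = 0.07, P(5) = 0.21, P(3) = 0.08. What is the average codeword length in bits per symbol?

L̄ = Σ pᵢ·ℓᵢ = 0.11·4 + 0.29·3 + 0.19·3 + 0.05·4 + 0.07·3 + 0.21·2 + 0.08·2 = 2.87 bits/symbol.

2.87 bits/symbol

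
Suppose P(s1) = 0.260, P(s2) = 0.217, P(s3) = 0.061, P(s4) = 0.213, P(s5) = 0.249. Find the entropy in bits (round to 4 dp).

2.2044 bits

H = −Σ pᵢ log₂ pᵢ.
−0.260·log₂(0.260) = 0.5053
−0.217·log₂(0.217) = 0.4783
−0.061·log₂(0.061) = 0.2461
−0.213·log₂(0.213) = 0.4752
−0.249·log₂(0.249) = 0.4994
Sum ≈ 2.2044 → 2.2044 bits.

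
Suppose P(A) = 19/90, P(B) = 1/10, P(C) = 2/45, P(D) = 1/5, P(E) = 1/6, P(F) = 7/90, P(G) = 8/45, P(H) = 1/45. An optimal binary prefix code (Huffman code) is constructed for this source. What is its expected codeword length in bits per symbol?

2.8 bits/symbol

Repeatedly combine the two least-probable nodes; the expected code length is the sum of the merged weights.
merge 1/45 + 2/45 → 1/15
merge 1/15 + 7/90 → 13/90
merge 1/10 + 13/90 → 11/45
merge 1/6 + 8/45 → 31/90
merge 1/5 + 19/90 → 37/90
merge 11/45 + 31/90 → 53/90
merge 37/90 + 53/90 → 1
L = 1/15 + 13/90 + 11/45 + 31/90 + 37/90 + 53/90 + 1 = 14/5 = 2.8 bits/symbol.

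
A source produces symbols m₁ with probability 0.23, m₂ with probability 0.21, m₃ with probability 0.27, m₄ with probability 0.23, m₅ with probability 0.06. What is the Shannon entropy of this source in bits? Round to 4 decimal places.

H = −Σ pᵢ log₂ pᵢ.
−0.23·log₂(0.23) = 0.4877
−0.21·log₂(0.21) = 0.4728
−0.27·log₂(0.27) = 0.5100
−0.23·log₂(0.23) = 0.4877
−0.06·log₂(0.06) = 0.2435
Sum ≈ 2.2017 → 2.2017 bits.

2.2017 bits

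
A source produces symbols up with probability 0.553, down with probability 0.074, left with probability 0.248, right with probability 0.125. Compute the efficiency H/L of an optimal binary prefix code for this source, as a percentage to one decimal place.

Entropy H = −Σ p log₂ p ≈ 1.6245 bits.
Huffman merges: 37/500+1/8→199/1000; 199/1000+31/125→447/1000; 447/1000+553/1000→1. L = 823/500 ≈ 1.6460.
Efficiency = H/L = 1.6245/1.6460 = 98.7%.

98.7%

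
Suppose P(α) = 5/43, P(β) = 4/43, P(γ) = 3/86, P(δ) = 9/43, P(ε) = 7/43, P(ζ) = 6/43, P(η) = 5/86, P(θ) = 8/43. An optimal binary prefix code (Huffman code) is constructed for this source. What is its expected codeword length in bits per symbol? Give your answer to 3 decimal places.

2.884 bits/symbol

Repeatedly combine the two least-probable nodes; the expected code length is the sum of the merged weights.
merge 3/86 + 5/86 → 4/43
merge 4/43 + 4/43 → 8/43
merge 5/43 + 6/43 → 11/43
merge 7/43 + 8/43 → 15/43
merge 8/43 + 9/43 → 17/43
merge 11/43 + 15/43 → 26/43
merge 17/43 + 26/43 → 1
L = 4/43 + 8/43 + 11/43 + 15/43 + 17/43 + 26/43 + 1 = 124/43 ≈ 2.884 bits/symbol.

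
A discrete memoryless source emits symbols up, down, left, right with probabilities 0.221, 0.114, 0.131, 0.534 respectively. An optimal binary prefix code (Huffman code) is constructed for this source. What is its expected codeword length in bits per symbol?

1.711 bits/symbol

Repeatedly combine the two least-probable nodes; the expected code length is the sum of the merged weights.
merge 57/500 + 131/1000 → 49/200
merge 221/1000 + 49/200 → 233/500
merge 233/500 + 267/500 → 1
L = 49/200 + 233/500 + 1 = 1711/1000 = 1.711 bits/symbol.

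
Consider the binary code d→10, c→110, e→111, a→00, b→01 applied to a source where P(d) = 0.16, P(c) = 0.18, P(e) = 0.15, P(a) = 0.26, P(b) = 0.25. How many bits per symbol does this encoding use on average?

L̄ = Σ pᵢ·ℓᵢ = 0.16·2 + 0.18·3 + 0.15·3 + 0.26·2 + 0.25·2 = 2.33 bits/symbol.

2.33 bits/symbol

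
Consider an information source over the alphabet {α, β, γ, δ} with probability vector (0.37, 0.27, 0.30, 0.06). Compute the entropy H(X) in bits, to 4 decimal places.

H = −Σ pᵢ log₂ pᵢ.
−0.37·log₂(0.37) = 0.5307
−0.27·log₂(0.27) = 0.5100
−0.30·log₂(0.30) = 0.5211
−0.06·log₂(0.06) = 0.2435
Sum ≈ 1.8054 → 1.8054 bits.

1.8054 bits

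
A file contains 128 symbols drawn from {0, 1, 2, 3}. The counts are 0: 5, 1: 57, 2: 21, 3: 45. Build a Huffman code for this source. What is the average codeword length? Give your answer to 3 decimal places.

1.758 bits/symbol

Probabilities are the counts divided by 128.
Repeatedly combine the two least-probable nodes; the expected code length is the sum of the merged weights.
merge 5/128 + 21/128 → 13/64
merge 13/64 + 45/128 → 71/128
merge 57/128 + 71/128 → 1
L = 13/64 + 71/128 + 1 = 225/128 ≈ 1.758 bits/symbol.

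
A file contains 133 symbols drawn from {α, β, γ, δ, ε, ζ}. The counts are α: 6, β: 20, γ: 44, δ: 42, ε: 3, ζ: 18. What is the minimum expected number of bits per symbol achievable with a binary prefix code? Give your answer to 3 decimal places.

2.271 bits/symbol

Probabilities are the counts divided by 133.
Repeatedly combine the two least-probable nodes; the expected code length is the sum of the merged weights.
merge 3/133 + 6/133 → 9/133
merge 9/133 + 18/133 → 27/133
merge 20/133 + 27/133 → 47/133
merge 6/19 + 44/133 → 86/133
merge 47/133 + 86/133 → 1
L = 9/133 + 27/133 + 47/133 + 86/133 + 1 = 302/133 ≈ 2.271 bits/symbol.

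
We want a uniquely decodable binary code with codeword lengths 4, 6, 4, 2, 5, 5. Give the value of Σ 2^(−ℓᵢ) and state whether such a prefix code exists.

0.453125; yes

With common denominator 2^6 = 64: Σ 2^(−ℓᵢ) = 4/64 + 1/64 + 4/64 + 16/64 + 2/64 + 2/64 = 29/64 = 0.453125.
Kraft's inequality requires Σ ≤ 1; here Σ = 0.453125 ≤ 1, so such a prefix code exists.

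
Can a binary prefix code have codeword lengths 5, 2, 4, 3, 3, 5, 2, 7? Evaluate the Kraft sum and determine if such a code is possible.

0.8828125; yes

With common denominator 2^7 = 128: Σ 2^(−ℓᵢ) = 4/128 + 32/128 + 8/128 + 16/128 + 16/128 + 4/128 + 32/128 + 1/128 = 113/128 = 0.8828125.
Kraft's inequality requires Σ ≤ 1; here Σ = 0.8828125 ≤ 1, so such a prefix code exists.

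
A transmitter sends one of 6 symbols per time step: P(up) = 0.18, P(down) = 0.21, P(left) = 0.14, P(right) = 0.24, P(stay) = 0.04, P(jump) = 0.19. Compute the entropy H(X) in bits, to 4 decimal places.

H = −Σ pᵢ log₂ pᵢ.
−0.18·log₂(0.18) = 0.4453
−0.21·log₂(0.21) = 0.4728
−0.14·log₂(0.14) = 0.3971
−0.24·log₂(0.24) = 0.4941
−0.04·log₂(0.04) = 0.1858
−0.19·log₂(0.19) = 0.4552
Sum ≈ 2.4504 → 2.4504 bits.

2.4504 bits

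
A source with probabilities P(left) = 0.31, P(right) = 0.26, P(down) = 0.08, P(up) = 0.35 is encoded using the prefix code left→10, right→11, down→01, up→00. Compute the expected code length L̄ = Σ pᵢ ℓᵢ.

2 bits/symbol

L̄ = Σ pᵢ·ℓᵢ = 0.31·2 + 0.26·2 + 0.08·2 + 0.35·2 = 2 bits/symbol.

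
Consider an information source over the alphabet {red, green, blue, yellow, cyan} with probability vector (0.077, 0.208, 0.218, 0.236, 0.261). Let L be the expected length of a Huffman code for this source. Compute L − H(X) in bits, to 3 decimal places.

0.053 bits

Entropy H = −Σ p log₂ p ≈ 2.2325 bits.
Huffman merges: 77/1000+26/125→57/200; 109/500+59/250→227/500; 261/1000+57/200→273/500; 227/500+273/500→1. L = 457/200 ≈ 2.2850.
L − H = 2.2850 − 2.2325 = 0.053 bits.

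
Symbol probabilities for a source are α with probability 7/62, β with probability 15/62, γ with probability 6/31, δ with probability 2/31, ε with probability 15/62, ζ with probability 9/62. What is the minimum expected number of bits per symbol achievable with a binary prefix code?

2.5 bits/symbol

Repeatedly combine the two least-probable nodes; the expected code length is the sum of the merged weights.
merge 2/31 + 7/62 → 11/62
merge 9/62 + 11/62 → 10/31
merge 6/31 + 15/62 → 27/62
merge 15/62 + 10/31 → 35/62
merge 27/62 + 35/62 → 1
L = 11/62 + 10/31 + 27/62 + 35/62 + 1 = 5/2 = 2.5 bits/symbol.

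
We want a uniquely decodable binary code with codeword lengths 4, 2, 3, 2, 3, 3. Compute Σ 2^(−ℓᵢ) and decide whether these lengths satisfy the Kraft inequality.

0.9375; yes

With common denominator 2^4 = 16: Σ 2^(−ℓᵢ) = 1/16 + 4/16 + 2/16 + 4/16 + 2/16 + 2/16 = 15/16 = 0.9375.
Kraft's inequality requires Σ ≤ 1; here Σ = 0.9375 ≤ 1, so such a prefix code exists.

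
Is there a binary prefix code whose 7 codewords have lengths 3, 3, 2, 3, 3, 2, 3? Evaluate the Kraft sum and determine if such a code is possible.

1.125; no

With common denominator 2^3 = 8: Σ 2^(−ℓᵢ) = 1/8 + 1/8 + 2/8 + 1/8 + 1/8 + 2/8 + 1/8 = 9/8 = 1.125.
Kraft's inequality requires Σ ≤ 1; here Σ = 1.125 > 1, so no such prefix code exists.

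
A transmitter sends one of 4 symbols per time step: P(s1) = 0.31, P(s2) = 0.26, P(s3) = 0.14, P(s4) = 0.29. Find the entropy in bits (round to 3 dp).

1.944 bits

H = −Σ pᵢ log₂ pᵢ.
−0.31·log₂(0.31) = 0.5238
−0.26·log₂(0.26) = 0.5053
−0.14·log₂(0.14) = 0.3971
−0.29·log₂(0.29) = 0.5179
Sum ≈ 1.9441 → 1.944 bits.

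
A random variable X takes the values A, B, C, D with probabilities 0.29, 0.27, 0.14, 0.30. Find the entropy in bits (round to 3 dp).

H = −Σ pᵢ log₂ pᵢ.
−0.29·log₂(0.29) = 0.5179
−0.27·log₂(0.27) = 0.5100
−0.14·log₂(0.14) = 0.3971
−0.30·log₂(0.30) = 0.5211
Sum ≈ 1.9461 → 1.946 bits.

1.946 bits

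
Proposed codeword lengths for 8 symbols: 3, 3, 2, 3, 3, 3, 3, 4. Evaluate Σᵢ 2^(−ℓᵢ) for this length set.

1.0625

With common denominator 2^4 = 16: Σ 2^(−ℓᵢ) = 2/16 + 2/16 + 4/16 + 2/16 + 2/16 + 2/16 + 2/16 + 1/16 = 17/16 = 1.0625.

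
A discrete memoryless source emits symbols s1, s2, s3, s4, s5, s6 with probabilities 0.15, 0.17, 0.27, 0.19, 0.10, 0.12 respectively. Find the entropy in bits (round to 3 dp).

H = −Σ pᵢ log₂ pᵢ.
−0.15·log₂(0.15) = 0.4105
−0.17·log₂(0.17) = 0.4346
−0.27·log₂(0.27) = 0.5100
−0.19·log₂(0.19) = 0.4552
−0.10·log₂(0.10) = 0.3322
−0.12·log₂(0.12) = 0.3671
Sum ≈ 2.5096 → 2.510 bits.

2.510 bits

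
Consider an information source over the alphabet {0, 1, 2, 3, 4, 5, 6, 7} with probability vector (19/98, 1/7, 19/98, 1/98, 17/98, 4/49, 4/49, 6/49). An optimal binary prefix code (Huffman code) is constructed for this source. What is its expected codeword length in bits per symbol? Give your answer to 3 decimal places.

Repeatedly combine the two least-probable nodes; the expected code length is the sum of the merged weights.
merge 1/98 + 4/49 → 9/98
merge 4/49 + 9/98 → 17/98
merge 6/49 + 1/7 → 13/49
merge 17/98 + 17/98 → 17/49
merge 19/98 + 19/98 → 19/49
merge 13/49 + 17/49 → 30/49
merge 19/49 + 30/49 → 1
L = 9/98 + 17/98 + 13/49 + 17/49 + 19/49 + 30/49 + 1 = 141/49 ≈ 2.878 bits/symbol.

2.878 bits/symbol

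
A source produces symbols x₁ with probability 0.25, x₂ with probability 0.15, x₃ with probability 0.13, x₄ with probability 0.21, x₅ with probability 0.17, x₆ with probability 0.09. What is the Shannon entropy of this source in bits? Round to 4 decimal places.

2.5133 bits

H = −Σ pᵢ log₂ pᵢ.
−0.25·log₂(0.25) = 0.5000
−0.15·log₂(0.15) = 0.4105
−0.13·log₂(0.13) = 0.3826
−0.21·log₂(0.21) = 0.4728
−0.17·log₂(0.17) = 0.4346
−0.09·log₂(0.09) = 0.3127
Sum ≈ 2.5133 → 2.5133 bits.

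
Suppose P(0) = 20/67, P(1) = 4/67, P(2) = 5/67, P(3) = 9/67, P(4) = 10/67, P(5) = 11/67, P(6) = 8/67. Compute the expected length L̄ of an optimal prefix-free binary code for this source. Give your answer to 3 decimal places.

Repeatedly combine the two least-probable nodes; the expected code length is the sum of the merged weights.
merge 4/67 + 5/67 → 9/67
merge 8/67 + 9/67 → 17/67
merge 9/67 + 10/67 → 19/67
merge 11/67 + 17/67 → 28/67
merge 19/67 + 20/67 → 39/67
merge 28/67 + 39/67 → 1
L = 9/67 + 17/67 + 19/67 + 28/67 + 39/67 + 1 = 179/67 ≈ 2.672 bits/symbol.

2.672 bits/symbol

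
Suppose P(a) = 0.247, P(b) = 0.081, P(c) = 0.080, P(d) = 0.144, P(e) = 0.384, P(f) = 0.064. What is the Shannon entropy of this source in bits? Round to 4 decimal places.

H = −Σ pᵢ log₂ pᵢ.
−0.247·log₂(0.247) = 0.4983
−0.081·log₂(0.081) = 0.2937
−0.080·log₂(0.080) = 0.2915
−0.144·log₂(0.144) = 0.4026
−0.384·log₂(0.384) = 0.5302
−0.064·log₂(0.064) = 0.2538
Sum ≈ 2.2702 → 2.2702 bits.

2.2702 bits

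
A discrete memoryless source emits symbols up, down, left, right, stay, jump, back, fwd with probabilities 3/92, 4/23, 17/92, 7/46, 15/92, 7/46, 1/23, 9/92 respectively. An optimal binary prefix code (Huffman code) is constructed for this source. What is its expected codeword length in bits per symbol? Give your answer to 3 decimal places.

Repeatedly combine the two least-probable nodes; the expected code length is the sum of the merged weights.
merge 3/92 + 1/23 → 7/92
merge 7/92 + 9/92 → 4/23
merge 7/46 + 7/46 → 7/23
merge 15/92 + 4/23 → 31/92
merge 4/23 + 17/92 → 33/92
merge 7/23 + 31/92 → 59/92
merge 33/92 + 59/92 → 1
L = 7/92 + 4/23 + 7/23 + 31/92 + 33/92 + 59/92 + 1 = 133/46 ≈ 2.891 bits/symbol.

2.891 bits/symbol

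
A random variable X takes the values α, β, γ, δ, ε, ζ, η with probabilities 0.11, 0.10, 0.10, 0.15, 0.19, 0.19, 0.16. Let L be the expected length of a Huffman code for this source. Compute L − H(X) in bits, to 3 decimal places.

0.051 bits

Entropy H = −Σ p log₂ p ≈ 2.7587 bits.
Huffman merges: 1/10+1/10→1/5; 11/100+3/20→13/50; 4/25+19/100→7/20; 19/100+1/5→39/100; 13/50+7/20→61/100; 39/100+61/100→1. L = 281/100 ≈ 2.8100.
L − H = 2.8100 − 2.7587 = 0.051 bits.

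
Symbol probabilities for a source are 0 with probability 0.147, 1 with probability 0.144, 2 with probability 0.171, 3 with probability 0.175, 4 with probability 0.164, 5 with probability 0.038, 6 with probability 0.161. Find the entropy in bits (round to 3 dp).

H = −Σ pᵢ log₂ pᵢ.
−0.147·log₂(0.147) = 0.4066
−0.144·log₂(0.144) = 0.4026
−0.171·log₂(0.171) = 0.4357
−0.175·log₂(0.175) = 0.4401
−0.164·log₂(0.164) = 0.4278
−0.038·log₂(0.038) = 0.1793
−0.161·log₂(0.161) = 0.4242
Sum ≈ 2.7162 → 2.716 bits.

2.716 bits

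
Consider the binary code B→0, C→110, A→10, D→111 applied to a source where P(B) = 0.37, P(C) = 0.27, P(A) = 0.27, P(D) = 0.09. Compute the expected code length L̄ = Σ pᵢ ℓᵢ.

L̄ = Σ pᵢ·ℓᵢ = 0.37·1 + 0.27·3 + 0.27·2 + 0.09·3 = 1.99 bits/symbol.

1.99 bits/symbol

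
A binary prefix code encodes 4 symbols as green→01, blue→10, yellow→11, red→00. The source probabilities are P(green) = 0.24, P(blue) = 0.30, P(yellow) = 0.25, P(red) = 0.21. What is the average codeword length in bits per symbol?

L̄ = Σ pᵢ·ℓᵢ = 0.24·2 + 0.30·2 + 0.25·2 + 0.21·2 = 2 bits/symbol.

2 bits/symbol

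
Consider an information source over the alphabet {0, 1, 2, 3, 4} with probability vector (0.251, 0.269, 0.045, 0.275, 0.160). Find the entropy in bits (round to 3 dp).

H = −Σ pᵢ log₂ pᵢ.
−0.251·log₂(0.251) = 0.5006
−0.269·log₂(0.269) = 0.5096
−0.045·log₂(0.045) = 0.2013
−0.275·log₂(0.275) = 0.5122
−0.160·log₂(0.160) = 0.4230
Sum ≈ 2.1467 → 2.147 bits.

2.147 bits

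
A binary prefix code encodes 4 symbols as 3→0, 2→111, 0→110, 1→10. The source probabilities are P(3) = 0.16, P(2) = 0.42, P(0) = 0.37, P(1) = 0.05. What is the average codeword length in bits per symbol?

L̄ = Σ pᵢ·ℓᵢ = 0.16·1 + 0.42·3 + 0.37·3 + 0.05·2 = 2.63 bits/symbol.

2.63 bits/symbol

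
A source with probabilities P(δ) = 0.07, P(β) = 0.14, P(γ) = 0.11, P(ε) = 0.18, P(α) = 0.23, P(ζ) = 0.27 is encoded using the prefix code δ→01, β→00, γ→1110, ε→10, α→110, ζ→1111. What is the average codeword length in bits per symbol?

2.99 bits/symbol

L̄ = Σ pᵢ·ℓᵢ = 0.07·2 + 0.14·2 + 0.11·4 + 0.18·2 + 0.23·3 + 0.27·4 = 2.99 bits/symbol.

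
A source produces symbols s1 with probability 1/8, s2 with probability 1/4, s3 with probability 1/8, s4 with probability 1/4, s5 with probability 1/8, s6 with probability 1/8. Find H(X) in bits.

Each probability is a power of 1/2, so log₂(1/p) is an integer.
H = Σ p·log₂(1/p) = 1/8·3 + 1/4·2 + 1/8·3 + 1/4·2 + 1/8·3 + 1/8·3 = 2.5 bits.

2.5 bits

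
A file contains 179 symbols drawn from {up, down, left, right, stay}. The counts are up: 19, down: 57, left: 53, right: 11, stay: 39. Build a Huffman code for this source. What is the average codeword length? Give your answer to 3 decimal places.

2.168 bits/symbol

Probabilities are the counts divided by 179.
Repeatedly combine the two least-probable nodes; the expected code length is the sum of the merged weights.
merge 11/179 + 19/179 → 30/179
merge 30/179 + 39/179 → 69/179
merge 53/179 + 57/179 → 110/179
merge 69/179 + 110/179 → 1
L = 30/179 + 69/179 + 110/179 + 1 = 388/179 ≈ 2.168 bits/symbol.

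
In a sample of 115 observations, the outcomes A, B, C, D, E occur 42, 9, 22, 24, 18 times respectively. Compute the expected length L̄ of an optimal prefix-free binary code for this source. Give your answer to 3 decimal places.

Probabilities are the counts divided by 115.
Repeatedly combine the two least-probable nodes; the expected code length is the sum of the merged weights.
merge 9/115 + 18/115 → 27/115
merge 22/115 + 24/115 → 2/5
merge 27/115 + 42/115 → 3/5
merge 2/5 + 3/5 → 1
L = 27/115 + 2/5 + 3/5 + 1 = 257/115 ≈ 2.235 bits/symbol.

2.235 bits/symbol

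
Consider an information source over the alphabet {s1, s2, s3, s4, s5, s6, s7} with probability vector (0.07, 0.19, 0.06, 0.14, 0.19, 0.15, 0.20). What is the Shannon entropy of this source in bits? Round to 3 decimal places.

2.695 bits

H = −Σ pᵢ log₂ pᵢ.
−0.07·log₂(0.07) = 0.2686
−0.19·log₂(0.19) = 0.4552
−0.06·log₂(0.06) = 0.2435
−0.14·log₂(0.14) = 0.3971
−0.19·log₂(0.19) = 0.4552
−0.15·log₂(0.15) = 0.4105
−0.20·log₂(0.20) = 0.4644
Sum ≈ 2.6946 → 2.695 bits.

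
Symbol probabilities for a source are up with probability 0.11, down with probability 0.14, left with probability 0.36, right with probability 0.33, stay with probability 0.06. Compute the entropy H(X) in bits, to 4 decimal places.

2.0494 bits

H = −Σ pᵢ log₂ pᵢ.
−0.11·log₂(0.11) = 0.3503
−0.14·log₂(0.14) = 0.3971
−0.36·log₂(0.36) = 0.5306
−0.33·log₂(0.33) = 0.5278
−0.06·log₂(0.06) = 0.2435
Sum ≈ 2.0494 → 2.0494 bits.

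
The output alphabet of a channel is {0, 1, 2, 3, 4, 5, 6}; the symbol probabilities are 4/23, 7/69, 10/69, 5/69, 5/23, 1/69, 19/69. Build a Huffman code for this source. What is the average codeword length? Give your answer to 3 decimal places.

Repeatedly combine the two least-probable nodes; the expected code length is the sum of the merged weights.
merge 1/69 + 5/69 → 2/23
merge 2/23 + 7/69 → 13/69
merge 10/69 + 4/23 → 22/69
merge 13/69 + 5/23 → 28/69
merge 19/69 + 22/69 → 41/69
merge 28/69 + 41/69 → 1
L = 2/23 + 13/69 + 22/69 + 28/69 + 41/69 + 1 = 179/69 ≈ 2.594 bits/symbol.

2.594 bits/symbol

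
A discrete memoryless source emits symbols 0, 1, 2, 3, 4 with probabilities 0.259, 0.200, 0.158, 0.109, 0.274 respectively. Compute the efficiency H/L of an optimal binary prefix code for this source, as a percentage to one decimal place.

Entropy H = −Σ p log₂ p ≈ 2.2501 bits.
Huffman merges: 109/1000+79/500→267/1000; 1/5+259/1000→459/1000; 267/1000+137/500→541/1000; 459/1000+541/1000→1. L = 2267/1000 ≈ 2.2670.
Efficiency = H/L = 2.2501/2.2670 = 99.3%.

99.3%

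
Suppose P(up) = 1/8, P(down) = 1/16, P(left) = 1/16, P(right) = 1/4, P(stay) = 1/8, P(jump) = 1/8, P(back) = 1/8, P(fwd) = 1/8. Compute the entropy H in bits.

2.875 bits

Each probability is a power of 1/2, so log₂(1/p) is an integer.
H = Σ p·log₂(1/p) = 1/8·3 + 1/16·4 + 1/16·4 + 1/4·2 + 1/8·3 + 1/8·3 + 1/8·3 + 1/8·3 = 2.875 bits.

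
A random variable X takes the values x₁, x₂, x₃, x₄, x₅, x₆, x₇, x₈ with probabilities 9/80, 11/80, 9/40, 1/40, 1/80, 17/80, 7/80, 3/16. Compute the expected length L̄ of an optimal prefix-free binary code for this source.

2.725 bits/symbol

Repeatedly combine the two least-probable nodes; the expected code length is the sum of the merged weights.
merge 1/80 + 1/40 → 3/80
merge 3/80 + 7/80 → 1/8
merge 9/80 + 1/8 → 19/80
merge 11/80 + 3/16 → 13/40
merge 17/80 + 9/40 → 7/16
merge 19/80 + 13/40 → 9/16
merge 7/16 + 9/16 → 1
L = 3/80 + 1/8 + 19/80 + 13/40 + 7/16 + 9/16 + 1 = 109/40 = 2.725 bits/symbol.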